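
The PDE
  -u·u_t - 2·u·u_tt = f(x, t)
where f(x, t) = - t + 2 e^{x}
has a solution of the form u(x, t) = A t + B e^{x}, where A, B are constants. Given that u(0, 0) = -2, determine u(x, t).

Substitute the ansatz u = A t + B e^{x} into the left-hand side.
Derivatives of the ansatz:
  u_t = A
  u_tt = 0
Term by term:
  -u·u_t = - A^{2} t - A B e^{x}
  -2·u·u_tt = 0
So the left-hand side equals
  - A^{2} t - A B e^{x}
This must equal f(x, t) = - t + 2 e^{x} identically.
Matching coefficients of the independent functions:
  [t]:  - A^{2} = -1
  [e^{x}]:  - A B = 2
These equations allow (A, B) = (-1, 2) or (1, -2).
Impose the point condition(s):
  u(0, 0) = -2  ⟹  B = -2
Only A = 1, B = -2 satisfies everything.
Hence u(x, t) = t - 2 e^{x}.

Answer: u(x, t) = t - 2 e^{x}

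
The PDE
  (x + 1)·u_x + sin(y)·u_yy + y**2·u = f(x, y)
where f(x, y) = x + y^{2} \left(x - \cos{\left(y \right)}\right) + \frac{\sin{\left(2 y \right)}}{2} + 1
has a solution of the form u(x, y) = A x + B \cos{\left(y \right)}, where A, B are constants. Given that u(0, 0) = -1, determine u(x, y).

Answer: u(x, y) = x - \cos{\left(y \right)}

Derivation:
Substitute the ansatz u = A x + B \cos{\left(y \right)} into the left-hand side.
Derivatives of the ansatz:
  u_x = A
  u_yy = - B \cos{\left(y \right)}
Term by term:
  (x + 1)·u_x = A x + A
  sin(y)·u_yy = - B \sin{\left(y \right)} \cos{\left(y \right)}
  y**2·u = A x y^{2} + B y^{2} \cos{\left(y \right)}
So the left-hand side equals
  A x y^{2} + A x + A + B y^{2} \cos{\left(y \right)} - B \sin{\left(y \right)} \cos{\left(y \right)}
This must equal f(x, y) identically; expanded, f = x y^{2} + x - y^{2} \cos{\left(y \right)} + \sin{\left(y \right)} \cos{\left(y \right)} + 1.
Matching coefficients of the independent functions:
  [constant term, x, x y^{2}]:  A = 1
  [y^{2} \cos{\left(y \right)}]:  B = -1
  [\sin{\left(y \right)} \cos{\left(y \right)}]:  - B = 1
Solving: A = 1, B = -1.
Check against the point condition:
  u(0, 0) = -1  ⟹  B = -1  ✓
Hence u(x, y) = x - \cos{\left(y \right)}.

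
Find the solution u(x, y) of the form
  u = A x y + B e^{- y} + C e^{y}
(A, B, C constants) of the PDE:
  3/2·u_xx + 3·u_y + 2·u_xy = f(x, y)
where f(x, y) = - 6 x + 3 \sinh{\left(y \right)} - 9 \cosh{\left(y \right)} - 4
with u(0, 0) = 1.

Answer: u(x, y) = - 2 x y - e^{y} + 2 e^{- y}

Derivation:
Substitute the ansatz u = A x y + B e^{- y} + C e^{y} into the left-hand side.
Derivatives of the ansatz:
  u_xx = 0
  u_y = A x - B e^{- y} + C e^{y}
  u_xy = A
Term by term:
  3/2·u_xx = 0
  3·u_y = 3 A x - 3 B e^{- y} + 3 C e^{y}
  2·u_xy = 2 A
So the left-hand side equals
  3 A x + 2 A - 3 B e^{- y} + 3 C e^{y}
This must equal f(x, y) identically; expanded, f = - 6 x - 3 e^{y} - 4 - 6 e^{- y}.
Matching coefficients of the independent functions:
  [constant term]:  2 A = -4
  [x]:  3 A = -6
  [e^{- y}]:  - 3 B = -6
  [e^{y}]:  3 C = -3
Solving: A = -2, B = 2, C = -1.
Check against the point condition:
  u(0, 0) = 1  ⟹  B + C = 1  ✓
Hence u(x, y) = - 2 x y - e^{y} + 2 e^{- y}.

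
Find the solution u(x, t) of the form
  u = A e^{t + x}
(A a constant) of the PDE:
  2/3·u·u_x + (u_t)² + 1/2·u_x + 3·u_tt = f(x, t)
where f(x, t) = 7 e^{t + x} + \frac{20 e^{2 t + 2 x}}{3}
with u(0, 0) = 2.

Substitute the ansatz u = A e^{t + x} into the left-hand side.
Derivatives of the ansatz:
  u_x = A e^{t} e^{x}
  u_t = A e^{t} e^{x}
  u_tt = A e^{t} e^{x}
Term by term:
  2/3·u·u_x = \frac{2 A^{2} e^{2 t} e^{2 x}}{3}
  (u_t)² = A^{2} e^{2 t} e^{2 x}
  1/2·u_x = \frac{A e^{t} e^{x}}{2}
  3·u_tt = 3 A e^{t} e^{x}
So the left-hand side equals
  \frac{5 A^{2} e^{2 t} e^{2 x}}{3} + \frac{7 A e^{t} e^{x}}{2}
This must equal f(x, t) identically; expanded, f = \frac{20 e^{2 t} e^{2 x}}{3} + 7 e^{t} e^{x}.
Matching coefficients of the independent functions:
  [e^{t} e^{x}]:  \frac{7 A}{2} = 7
  [e^{2 t} e^{2 x}]:  \frac{5 A^{2}}{3} = \frac{20}{3}
Solving: A = 2.
Check against the point condition:
  u(0, 0) = 2  ⟹  A = 2  ✓
Hence u(x, t) = 2 e^{t + x}.

Answer: u(x, t) = 2 e^{t + x}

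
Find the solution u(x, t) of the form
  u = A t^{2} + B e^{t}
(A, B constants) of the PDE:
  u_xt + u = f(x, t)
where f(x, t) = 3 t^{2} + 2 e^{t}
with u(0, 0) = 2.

Answer: u(x, t) = 3 t^{2} + 2 e^{t}

Derivation:
Substitute the ansatz u = A t^{2} + B e^{t} into the left-hand side.
Derivatives of the ansatz:
  u_xt = 0
Term by term:
  u_xt = 0
  u = A t^{2} + B e^{t}
So the left-hand side equals
  A t^{2} + B e^{t}
This must equal f(x, t) = 3 t^{2} + 2 e^{t} identically.
Matching coefficients of the independent functions:
  [t^{2}]:  A = 3
  [e^{t}]:  B = 2
Solving: A = 3, B = 2.
Check against the point condition:
  u(0, 0) = 2  ⟹  B = 2  ✓
Hence u(x, t) = 3 t^{2} + 2 e^{t}.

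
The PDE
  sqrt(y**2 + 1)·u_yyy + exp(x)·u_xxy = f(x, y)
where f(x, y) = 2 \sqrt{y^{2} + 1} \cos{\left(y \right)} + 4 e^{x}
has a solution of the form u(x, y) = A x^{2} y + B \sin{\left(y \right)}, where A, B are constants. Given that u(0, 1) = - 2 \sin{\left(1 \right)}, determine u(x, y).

Substitute the ansatz u = A x^{2} y + B \sin{\left(y \right)} into the left-hand side.
Derivatives of the ansatz:
  u_yyy = - B \cos{\left(y \right)}
  u_xxy = 2 A
Term by term:
  sqrt(y**2 + 1)·u_yyy = - B \sqrt{y^{2} + 1} \cos{\left(y \right)}
  exp(x)·u_xxy = 2 A e^{x}
So the left-hand side equals
  2 A e^{x} - B \sqrt{y^{2} + 1} \cos{\left(y \right)}
This must equal f(x, y) = 2 \sqrt{y^{2} + 1} \cos{\left(y \right)} + 4 e^{x} identically.
Matching coefficients of the independent functions:
  [\sqrt{y^{2} + 1} \cos{\left(y \right)}]:  - B = 2
  [e^{x}]:  2 A = 4
Solving: A = 2, B = -2.
Check against the point condition:
  u(0, 1) = - 2 \sin{\left(1 \right)}  ⟹  B \sin{\left(1 \right)} = - 2 \sin{\left(1 \right)}  ✓
Hence u(x, y) = 2 x^{2} y - 2 \sin{\left(y \right)}.

Answer: u(x, y) = 2 x^{2} y - 2 \sin{\left(y \right)}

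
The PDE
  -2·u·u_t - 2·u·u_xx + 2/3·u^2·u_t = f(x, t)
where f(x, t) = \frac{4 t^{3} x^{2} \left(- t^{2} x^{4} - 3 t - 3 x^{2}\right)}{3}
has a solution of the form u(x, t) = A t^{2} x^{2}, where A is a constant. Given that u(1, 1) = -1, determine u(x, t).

Answer: u(x, t) = - t^{2} x^{2}

Derivation:
Substitute the ansatz u = A t^{2} x^{2} into the left-hand side.
Derivatives of the ansatz:
  u_t = 2 A t x^{2}
  u_xx = 2 A t^{2}
Term by term:
  -2·u·u_t = - 4 A^{2} t^{3} x^{4}
  -2·u·u_xx = - 4 A^{2} t^{4} x^{2}
  2/3·u^2·u_t = \frac{4 A^{3} t^{5} x^{6}}{3}
So the left-hand side equals
  \frac{4 A^{3} t^{5} x^{6}}{3} - 4 A^{2} t^{4} x^{2} - 4 A^{2} t^{3} x^{4}
This must equal f(x, t) identically; expanded, f = - \frac{4 t^{5} x^{6}}{3} - 4 t^{4} x^{2} - 4 t^{3} x^{4}.
Matching coefficients of the independent functions:
  [t^{3} x^{4}, t^{4} x^{2}]:  - 4 A^{2} = -4
  [t^{5} x^{6}]:  \frac{4 A^{3}}{3} = - \frac{4}{3}
Solving: A = -1.
Check against the point condition:
  u(1, 1) = -1  ⟹  A = -1  ✓
Hence u(x, t) = - t^{2} x^{2}.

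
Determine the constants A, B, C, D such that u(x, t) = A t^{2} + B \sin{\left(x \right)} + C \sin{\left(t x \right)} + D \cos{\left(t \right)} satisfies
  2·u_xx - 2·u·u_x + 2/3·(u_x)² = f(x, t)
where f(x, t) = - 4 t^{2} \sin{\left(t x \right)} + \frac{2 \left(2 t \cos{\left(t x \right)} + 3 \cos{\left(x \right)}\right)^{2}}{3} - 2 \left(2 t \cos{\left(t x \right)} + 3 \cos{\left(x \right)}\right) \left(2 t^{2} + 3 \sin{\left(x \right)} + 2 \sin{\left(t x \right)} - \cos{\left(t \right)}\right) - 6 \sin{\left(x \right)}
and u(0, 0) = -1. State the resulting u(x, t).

Substitute the ansatz u = A t^{2} + B \sin{\left(x \right)} + C \sin{\left(t x \right)} + D \cos{\left(t \right)} into the left-hand side.
Derivatives of the ansatz:
  u_xx = - B \sin{\left(x \right)} - C t^{2} \sin{\left(t x \right)}
  u_x = B \cos{\left(x \right)} + C t \cos{\left(t x \right)}
Term by term:
  2·u_xx = - 2 B \sin{\left(x \right)} - 2 C t^{2} \sin{\left(t x \right)}
  -2·u·u_x = - 2 A B t^{2} \cos{\left(x \right)} - 2 A C t^{3} \cos{\left(t x \right)} - 2 B^{2} \sin{\left(x \right)} \cos{\left(x \right)} - 2 B C t \sin{\left(x \right)} \cos{\left(t x \right)} - 2 B C \sin{\left(t x \right)} \cos{\left(x \right)} - 2 B D \cos{\left(t \right)} \cos{\left(x \right)} - 2 C^{2} t \sin{\left(t x \right)} \cos{\left(t x \right)} - 2 C D t \cos{\left(t \right)} \cos{\left(t x \right)}
  2/3·(u_x)² = \frac{2 B^{2} \cos^{2}{\left(x \right)}}{3} + \frac{4 B C t \cos{\left(x \right)} \cos{\left(t x \right)}}{3} + \frac{2 C^{2} t^{2} \cos^{2}{\left(t x \right)}}{3}
So the left-hand side equals
  - 2 A B t^{2} \cos{\left(x \right)} - 2 A C t^{3} \cos{\left(t x \right)} - 2 B^{2} \sin{\left(x \right)} \cos{\left(x \right)} + \frac{2 B^{2} \cos^{2}{\left(x \right)}}{3} - 2 B C t \sin{\left(x \right)} \cos{\left(t x \right)} + \frac{4 B C t \cos{\left(x \right)} \cos{\left(t x \right)}}{3} - 2 B C \sin{\left(t x \right)} \cos{\left(x \right)} - 2 B D \cos{\left(t \right)} \cos{\left(x \right)} - 2 B \sin{\left(x \right)} + \frac{2 C^{2} t^{2} \cos^{2}{\left(t x \right)}}{3} - 2 C^{2} t \sin{\left(t x \right)} \cos{\left(t x \right)} - 2 C D t \cos{\left(t \right)} \cos{\left(t x \right)} - 2 C t^{2} \sin{\left(t x \right)}
This must equal f(x, t) identically; expanded, f = - 8 t^{3} \cos{\left(t x \right)} - 4 t^{2} \sin{\left(t x \right)} - 12 t^{2} \cos{\left(x \right)} + \frac{8 t^{2} \cos^{2}{\left(t x \right)}}{3} - 12 t \sin{\left(x \right)} \cos{\left(t x \right)} - 8 t \sin{\left(t x \right)} \cos{\left(t x \right)} + 4 t \cos{\left(t \right)} \cos{\left(t x \right)} + 8 t \cos{\left(x \right)} \cos{\left(t x \right)} - 18 \sin{\left(x \right)} \cos{\left(x \right)} - 6 \sin{\left(x \right)} - 12 \sin{\left(t x \right)} \cos{\left(x \right)} + 6 \cos{\left(t \right)} \cos{\left(x \right)} + 6 \cos^{2}{\left(x \right)}.
Matching coefficients of the independent functions:
  [t^{2} \sin{\left(t x \right)}]:  - 2 C = -4
  [t^{2} \cos{\left(x \right)}]:  - 2 A B = -12
  [t^{2} \cos^{2}{\left(t x \right)}]:  \frac{2 C^{2}}{3} = \frac{8}{3}
  [t^{3} \cos{\left(t x \right)}]:  - 2 A C = -8
  [\sin{\left(x \right)} \cos{\left(x \right)}]:  - 2 B^{2} = -18
  [\sin{\left(t x \right)} \cos{\left(x \right)}, t \sin{\left(x \right)} \cos{\left(t x \right)}]:  - 2 B C = -12
  [\cos{\left(t \right)} \cos{\left(x \right)}]:  - 2 B D = 6
  [t \sin{\left(t x \right)} \cos{\left(t x \right)}]:  - 2 C^{2} = -8
  [t \cos{\left(t \right)} \cos{\left(t x \right)}]:  - 2 C D = 4
  [t \cos{\left(x \right)} \cos{\left(t x \right)}]:  \frac{4 B C}{3} = 8
  [\sin{\left(x \right)}]:  - 2 B = -6
  [\cos^{2}{\left(x \right)}]:  \frac{2 B^{2}}{3} = 6
Solving: A = 2, B = 3, C = 2, D = -1.
Check against the point condition:
  u(0, 0) = -1  ⟹  D = -1  ✓
Hence u(x, t) = 2 t^{2} + 3 \sin{\left(x \right)} + 2 \sin{\left(t x \right)} - \cos{\left(t \right)}.

Answer: u(x, t) = 2 t^{2} + 3 \sin{\left(x \right)} + 2 \sin{\left(t x \right)} - \cos{\left(t \right)}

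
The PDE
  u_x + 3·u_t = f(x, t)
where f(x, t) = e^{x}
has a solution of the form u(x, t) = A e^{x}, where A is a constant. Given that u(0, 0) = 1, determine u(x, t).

Substitute the ansatz u = A e^{x} into the left-hand side.
Derivatives of the ansatz:
  u_x = A e^{x}
  u_t = 0
Term by term:
  u_x = A e^{x}
  3·u_t = 0
So the left-hand side equals
  A e^{x}
This must equal f(x, t) = e^{x} identically.
Matching coefficients of the independent functions:
  [e^{x}]:  A = 1
Solving: A = 1.
Check against the point condition:
  u(0, 0) = 1  ⟹  A = 1  ✓
Hence u(x, t) = e^{x}.

Answer: u(x, t) = e^{x}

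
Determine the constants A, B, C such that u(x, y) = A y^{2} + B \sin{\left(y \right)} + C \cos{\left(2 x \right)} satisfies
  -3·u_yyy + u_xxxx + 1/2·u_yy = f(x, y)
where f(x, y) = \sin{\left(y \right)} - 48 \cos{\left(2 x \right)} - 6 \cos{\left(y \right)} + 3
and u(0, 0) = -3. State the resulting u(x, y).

Answer: u(x, y) = 3 y^{2} - 2 \sin{\left(y \right)} - 3 \cos{\left(2 x \right)}

Derivation:
Substitute the ansatz u = A y^{2} + B \sin{\left(y \right)} + C \cos{\left(2 x \right)} into the left-hand side.
Derivatives of the ansatz:
  u_yyy = - B \cos{\left(y \right)}
  u_xxxx = 16 C \cos{\left(2 x \right)}
  u_yy = 2 A - B \sin{\left(y \right)}
Term by term:
  -3·u_yyy = 3 B \cos{\left(y \right)}
  u_xxxx = 16 C \cos{\left(2 x \right)}
  1/2·u_yy = A - \frac{B \sin{\left(y \right)}}{2}
So the left-hand side equals
  A - \frac{B \sin{\left(y \right)}}{2} + 3 B \cos{\left(y \right)} + 16 C \cos{\left(2 x \right)}
This must equal f(x, y) = \sin{\left(y \right)} - 48 \cos{\left(2 x \right)} - 6 \cos{\left(y \right)} + 3 identically.
Matching coefficients of the independent functions:
  [constant term]:  A = 3
  [\sin{\left(y \right)}]:  - \frac{B}{2} = 1
  [\cos{\left(2 x \right)}]:  16 C = -48
  [\cos{\left(y \right)}]:  3 B = -6
Solving: A = 3, B = -2, C = -3.
Check against the point condition:
  u(0, 0) = -3  ⟹  C = -3  ✓
Hence u(x, y) = 3 y^{2} - 2 \sin{\left(y \right)} - 3 \cos{\left(2 x \right)}.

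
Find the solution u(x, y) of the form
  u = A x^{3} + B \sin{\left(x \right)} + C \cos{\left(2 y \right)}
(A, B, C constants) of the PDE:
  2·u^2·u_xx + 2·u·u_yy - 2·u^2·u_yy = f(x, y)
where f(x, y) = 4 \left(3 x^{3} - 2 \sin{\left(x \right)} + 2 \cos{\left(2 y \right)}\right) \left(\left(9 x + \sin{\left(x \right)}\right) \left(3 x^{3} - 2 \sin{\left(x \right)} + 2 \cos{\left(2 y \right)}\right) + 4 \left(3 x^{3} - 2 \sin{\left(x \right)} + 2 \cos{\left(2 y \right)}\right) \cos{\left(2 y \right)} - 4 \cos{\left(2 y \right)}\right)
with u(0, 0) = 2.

Substitute the ansatz u = A x^{3} + B \sin{\left(x \right)} + C \cos{\left(2 y \right)} into the left-hand side.
Derivatives of the ansatz:
  u_xx = 6 A x - B \sin{\left(x \right)}
  u_yy = - 4 C \cos{\left(2 y \right)}
Term by term:
  2·u^2·u_xx = 12 A^{3} x^{7} - 2 A^{2} B x^{6} \sin{\left(x \right)} + 24 A^{2} B x^{4} \sin{\left(x \right)} + 24 A^{2} C x^{4} \cos{\left(2 y \right)} - 4 A B^{2} x^{3} \sin^{2}{\left(x \right)} + 12 A B^{2} x \sin^{2}{\left(x \right)} - 4 A B C x^{3} \sin{\left(x \right)} \cos{\left(2 y \right)} + 24 A B C x \sin{\left(x \right)} \cos{\left(2 y \right)} + 12 A C^{2} x \cos^{2}{\left(2 y \right)} - 2 B^{3} \sin^{3}{\left(x \right)} - 4 B^{2} C \sin^{2}{\left(x \right)} \cos{\left(2 y \right)} - 2 B C^{2} \sin{\left(x \right)} \cos^{2}{\left(2 y \right)}
  2·u·u_yy = - 8 A C x^{3} \cos{\left(2 y \right)} - 8 B C \sin{\left(x \right)} \cos{\left(2 y \right)} - 8 C^{2} \cos^{2}{\left(2 y \right)}
  -2·u^2·u_yy = 8 A^{2} C x^{6} \cos{\left(2 y \right)} + 16 A B C x^{3} \sin{\left(x \right)} \cos{\left(2 y \right)} + 16 A C^{2} x^{3} \cos^{2}{\left(2 y \right)} + 8 B^{2} C \sin^{2}{\left(x \right)} \cos{\left(2 y \right)} + 16 B C^{2} \sin{\left(x \right)} \cos^{2}{\left(2 y \right)} + 8 C^{3} \cos^{3}{\left(2 y \right)}
So the left-hand side equals
  12 A^{3} x^{7} - 2 A^{2} B x^{6} \sin{\left(x \right)} + 24 A^{2} B x^{4} \sin{\left(x \right)} + 8 A^{2} C x^{6} \cos{\left(2 y \right)} + 24 A^{2} C x^{4} \cos{\left(2 y \right)} - 4 A B^{2} x^{3} \sin^{2}{\left(x \right)} + 12 A B^{2} x \sin^{2}{\left(x \right)} + 12 A B C x^{3} \sin{\left(x \right)} \cos{\left(2 y \right)} + 24 A B C x \sin{\left(x \right)} \cos{\left(2 y \right)} + 16 A C^{2} x^{3} \cos^{2}{\left(2 y \right)} + 12 A C^{2} x \cos^{2}{\left(2 y \right)} - 8 A C x^{3} \cos{\left(2 y \right)} - 2 B^{3} \sin^{3}{\left(x \right)} + 4 B^{2} C \sin^{2}{\left(x \right)} \cos{\left(2 y \right)} + 14 B C^{2} \sin{\left(x \right)} \cos^{2}{\left(2 y \right)} - 8 B C \sin{\left(x \right)} \cos{\left(2 y \right)} + 8 C^{3} \cos^{3}{\left(2 y \right)} - 8 C^{2} \cos^{2}{\left(2 y \right)}
This must equal f(x, y) identically; expanded, f = 324 x^{7} + 36 x^{6} \sin{\left(x \right)} + 144 x^{6} \cos{\left(2 y \right)} - 432 x^{4} \sin{\left(x \right)} + 432 x^{4} \cos{\left(2 y \right)} - 48 x^{3} \sin^{2}{\left(x \right)} - 144 x^{3} \sin{\left(x \right)} \cos{\left(2 y \right)} + 192 x^{3} \cos^{2}{\left(2 y \right)} - 48 x^{3} \cos{\left(2 y \right)} + 144 x \sin^{2}{\left(x \right)} - 288 x \sin{\left(x \right)} \cos{\left(2 y \right)} + 144 x \cos^{2}{\left(2 y \right)} + 16 \sin^{3}{\left(x \right)} + 32 \sin^{2}{\left(x \right)} \cos{\left(2 y \right)} - 112 \sin{\left(x \right)} \cos^{2}{\left(2 y \right)} + 32 \sin{\left(x \right)} \cos{\left(2 y \right)} + 64 \cos^{3}{\left(2 y \right)} - 32 \cos^{2}{\left(2 y \right)}.
Matching coefficients of the independent functions:
(each divided by its leading coefficient; functions giving the same equation are listed together)
  [x^{7}]:  A^{3} - 27 = 0
  [x \sin^{2}{\left(x \right)}, x^{3} \sin^{2}{\left(x \right)}]:  A B^{2} - 12 = 0
  [x \cos^{2}{\left(2 y \right)}, x^{3} \cos^{2}{\left(2 y \right)}]:  A C^{2} - 12 = 0
  [x^{3} \cos{\left(2 y \right)}]:  A C - 6 = 0
  [x^{4} \sin{\left(x \right)}, x^{6} \sin{\left(x \right)}]:  A^{2} B + 18 = 0
  [x^{4} \cos{\left(2 y \right)}, x^{6} \cos{\left(2 y \right)}]:  A^{2} C - 18 = 0
  [\sin{\left(x \right)} \cos{\left(2 y \right)}]:  B C + 4 = 0
  [\sin{\left(x \right)} \cos^{2}{\left(2 y \right)}]:  B C^{2} + 8 = 0
  [\sin^{2}{\left(x \right)} \cos{\left(2 y \right)}]:  B^{2} C - 8 = 0
  [x \sin{\left(x \right)} \cos{\left(2 y \right)}, x^{3} \sin{\left(x \right)} \cos{\left(2 y \right)}]:  A B C + 12 = 0
  [\sin^{3}{\left(x \right)}]:  B^{3} + 8 = 0
  [\cos^{2}{\left(2 y \right)}]:  C^{2} - 4 = 0
  [\cos^{3}{\left(2 y \right)}]:  C^{3} - 8 = 0
Solving: A = 3, B = -2, C = 2.
Check against the point condition:
  u(0, 0) = 2  ⟹  C = 2  ✓
Hence u(x, y) = 3 x^{3} - 2 \sin{\left(x \right)} + 2 \cos{\left(2 y \right)}.

Answer: u(x, y) = 3 x^{3} - 2 \sin{\left(x \right)} + 2 \cos{\left(2 y \right)}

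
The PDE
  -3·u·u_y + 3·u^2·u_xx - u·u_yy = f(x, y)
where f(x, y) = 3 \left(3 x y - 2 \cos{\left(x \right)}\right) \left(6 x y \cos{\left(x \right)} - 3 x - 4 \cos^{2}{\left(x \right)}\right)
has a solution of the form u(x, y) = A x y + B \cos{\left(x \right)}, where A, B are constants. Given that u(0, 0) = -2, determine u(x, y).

Substitute the ansatz u = A x y + B \cos{\left(x \right)} into the left-hand side.
Derivatives of the ansatz:
  u_y = A x
  u_xx = - B \cos{\left(x \right)}
  u_yy = 0
Term by term:
  -3·u·u_y = - 3 A^{2} x^{2} y - 3 A B x \cos{\left(x \right)}
  3·u^2·u_xx = - 3 A^{2} B x^{2} y^{2} \cos{\left(x \right)} - 6 A B^{2} x y \cos^{2}{\left(x \right)} - 3 B^{3} \cos^{3}{\left(x \right)}
  -u·u_yy = 0
So the left-hand side equals
  - 3 A^{2} B x^{2} y^{2} \cos{\left(x \right)} - 3 A^{2} x^{2} y - 6 A B^{2} x y \cos^{2}{\left(x \right)} - 3 A B x \cos{\left(x \right)} - 3 B^{3} \cos^{3}{\left(x \right)}
This must equal f(x, y) identically; expanded, f = 54 x^{2} y^{2} \cos{\left(x \right)} - 27 x^{2} y - 72 x y \cos^{2}{\left(x \right)} + 18 x \cos{\left(x \right)} + 24 \cos^{3}{\left(x \right)}.
Matching coefficients of the independent functions:
  [x \cos{\left(x \right)}]:  - 3 A B = 18
  [x^{2} y]:  - 3 A^{2} = -27
  [x y \cos^{2}{\left(x \right)}]:  - 6 A B^{2} = -72
  [x^{2} y^{2} \cos{\left(x \right)}]:  - 3 A^{2} B = 54
  [\cos^{3}{\left(x \right)}]:  - 3 B^{3} = 24
Solving: A = 3, B = -2.
Check against the point condition:
  u(0, 0) = -2  ⟹  B = -2  ✓
Hence u(x, y) = 3 x y - 2 \cos{\left(x \right)}.

Answer: u(x, y) = 3 x y - 2 \cos{\left(x \right)}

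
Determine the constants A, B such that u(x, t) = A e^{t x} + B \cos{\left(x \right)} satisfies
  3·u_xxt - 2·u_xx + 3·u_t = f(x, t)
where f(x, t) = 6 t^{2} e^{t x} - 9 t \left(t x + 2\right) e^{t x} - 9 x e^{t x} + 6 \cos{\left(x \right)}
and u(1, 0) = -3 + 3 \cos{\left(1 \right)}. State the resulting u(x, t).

Answer: u(x, t) = - 3 e^{t x} + 3 \cos{\left(x \right)}

Derivation:
Substitute the ansatz u = A e^{t x} + B \cos{\left(x \right)} into the left-hand side.
Derivatives of the ansatz:
  u_xxt = A t^{2} x e^{t x} + 2 A t e^{t x}
  u_xx = A t^{2} e^{t x} - B \cos{\left(x \right)}
  u_t = A x e^{t x}
Term by term:
  3·u_xxt = 3 A t^{2} x e^{t x} + 6 A t e^{t x}
  -2·u_xx = - 2 A t^{2} e^{t x} + 2 B \cos{\left(x \right)}
  3·u_t = 3 A x e^{t x}
So the left-hand side equals
  3 A t^{2} x e^{t x} - 2 A t^{2} e^{t x} + 6 A t e^{t x} + 3 A x e^{t x} + 2 B \cos{\left(x \right)}
This must equal f(x, t) identically; expanded, f = - 9 t^{2} x e^{t x} + 6 t^{2} e^{t x} - 18 t e^{t x} - 9 x e^{t x} + 6 \cos{\left(x \right)}.
Matching coefficients of the independent functions:
  [t e^{t x}]:  6 A = -18
  [t^{2} e^{t x}]:  - 2 A = 6
  [x e^{t x}, t^{2} x e^{t x}]:  3 A = -9
  [\cos{\left(x \right)}]:  2 B = 6
Solving: A = -3, B = 3.
Check against the point condition:
  u(1, 0) = -3 + 3 \cos{\left(1 \right)}  ⟹  A + B \cos{\left(1 \right)} = -3 + 3 \cos{\left(1 \right)}  ✓
Hence u(x, t) = - 3 e^{t x} + 3 \cos{\left(x \right)}.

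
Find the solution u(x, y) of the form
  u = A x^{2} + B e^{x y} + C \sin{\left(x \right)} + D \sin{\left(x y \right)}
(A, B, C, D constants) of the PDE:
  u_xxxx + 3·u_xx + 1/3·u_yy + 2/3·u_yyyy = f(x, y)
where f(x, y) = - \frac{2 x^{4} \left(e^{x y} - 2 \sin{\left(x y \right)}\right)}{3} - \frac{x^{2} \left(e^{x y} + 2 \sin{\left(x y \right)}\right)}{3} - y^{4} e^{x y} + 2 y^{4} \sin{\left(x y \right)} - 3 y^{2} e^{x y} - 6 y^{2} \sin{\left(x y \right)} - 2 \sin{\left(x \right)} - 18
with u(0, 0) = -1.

Substitute the ansatz u = A x^{2} + B e^{x y} + C \sin{\left(x \right)} + D \sin{\left(x y \right)} into the left-hand side.
Derivatives of the ansatz:
  u_xxxx = B y^{4} e^{x y} + C \sin{\left(x \right)} + D y^{4} \sin{\left(x y \right)}
  u_xx = 2 A + B y^{2} e^{x y} - C \sin{\left(x \right)} - D y^{2} \sin{\left(x y \right)}
  u_yy = B x^{2} e^{x y} - D x^{2} \sin{\left(x y \right)}
  u_yyyy = B x^{4} e^{x y} + D x^{4} \sin{\left(x y \right)}
Term by term:
  u_xxxx = B y^{4} e^{x y} + C \sin{\left(x \right)} + D y^{4} \sin{\left(x y \right)}
  3·u_xx = 6 A + 3 B y^{2} e^{x y} - 3 C \sin{\left(x \right)} - 3 D y^{2} \sin{\left(x y \right)}
  1/3·u_yy = \frac{B x^{2} e^{x y}}{3} - \frac{D x^{2} \sin{\left(x y \right)}}{3}
  2/3·u_yyyy = \frac{2 B x^{4} e^{x y}}{3} + \frac{2 D x^{4} \sin{\left(x y \right)}}{3}
So the left-hand side equals
  6 A + \frac{2 B x^{4} e^{x y}}{3} + \frac{B x^{2} e^{x y}}{3} + B y^{4} e^{x y} + 3 B y^{2} e^{x y} - 2 C \sin{\left(x \right)} + \frac{2 D x^{4} \sin{\left(x y \right)}}{3} - \frac{D x^{2} \sin{\left(x y \right)}}{3} + D y^{4} \sin{\left(x y \right)} - 3 D y^{2} \sin{\left(x y \right)}
This must equal f(x, y) identically; expanded, f = - \frac{2 x^{4} e^{x y}}{3} + \frac{4 x^{4} \sin{\left(x y \right)}}{3} - \frac{x^{2} e^{x y}}{3} - \frac{2 x^{2} \sin{\left(x y \right)}}{3} - y^{4} e^{x y} + 2 y^{4} \sin{\left(x y \right)} - 3 y^{2} e^{x y} - 6 y^{2} \sin{\left(x y \right)} - 2 \sin{\left(x \right)} - 18.
Matching coefficients of the independent functions:
  [constant term]:  6 A = -18
  [x^{2} e^{x y}]:  \frac{B}{3} = - \frac{1}{3}
  [x^{2} \sin{\left(x y \right)}]:  - \frac{D}{3} = - \frac{2}{3}
  [x^{4} e^{x y}]:  \frac{2 B}{3} = - \frac{2}{3}
  [x^{4} \sin{\left(x y \right)}]:  \frac{2 D}{3} = \frac{4}{3}
  [y^{2} e^{x y}]:  3 B = -3
  [y^{2} \sin{\left(x y \right)}]:  - 3 D = -6
  [y^{4} e^{x y}]:  B = -1
  [y^{4} \sin{\left(x y \right)}]:  D = 2
  [\sin{\left(x \right)}]:  - 2 C = -2
Solving: A = -3, B = -1, C = 1, D = 2.
Check against the point condition:
  u(0, 0) = -1  ⟹  B = -1  ✓
Hence u(x, y) = - 3 x^{2} - e^{x y} + \sin{\left(x \right)} + 2 \sin{\left(x y \right)}.

Answer: u(x, y) = - 3 x^{2} - e^{x y} + \sin{\left(x \right)} + 2 \sin{\left(x y \right)}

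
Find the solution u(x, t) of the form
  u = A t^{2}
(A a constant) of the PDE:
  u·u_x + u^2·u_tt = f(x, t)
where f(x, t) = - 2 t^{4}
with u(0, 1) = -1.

Substitute the ansatz u = A t^{2} into the left-hand side.
Derivatives of the ansatz:
  u_x = 0
  u_tt = 2 A
Term by term:
  u·u_x = 0
  u^2·u_tt = 2 A^{3} t^{4}
So the left-hand side equals
  2 A^{3} t^{4}
This must equal f(x, t) = - 2 t^{4} identically.
Matching coefficients of the independent functions:
  [t^{4}]:  2 A^{3} = -2
Solving: A = -1.
Check against the point condition:
  u(0, 1) = -1  ⟹  A = -1  ✓
Hence u(x, t) = - t^{2}.

Answer: u(x, t) = - t^{2}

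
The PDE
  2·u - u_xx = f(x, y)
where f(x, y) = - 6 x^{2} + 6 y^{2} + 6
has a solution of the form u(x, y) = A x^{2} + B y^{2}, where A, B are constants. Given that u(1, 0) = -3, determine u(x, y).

Substitute the ansatz u = A x^{2} + B y^{2} into the left-hand side.
Derivatives of the ansatz:
  u_xx = 2 A
Term by term:
  2·u = 2 A x^{2} + 2 B y^{2}
  -u_xx = - 2 A
So the left-hand side equals
  2 A x^{2} - 2 A + 2 B y^{2}
This must equal f(x, y) = - 6 x^{2} + 6 y^{2} + 6 identically.
Matching coefficients of the independent functions:
  [constant term]:  - 2 A = 6
  [x^{2}]:  2 A = -6
  [y^{2}]:  2 B = 6
Solving: A = -3, B = 3.
Check against the point condition:
  u(1, 0) = -3  ⟹  A = -3  ✓
Hence u(x, y) = - 3 x^{2} + 3 y^{2}.

Answer: u(x, y) = - 3 x^{2} + 3 y^{2}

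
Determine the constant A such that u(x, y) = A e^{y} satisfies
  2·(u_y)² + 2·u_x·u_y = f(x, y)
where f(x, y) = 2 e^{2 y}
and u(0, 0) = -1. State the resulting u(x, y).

Answer: u(x, y) = - e^{y}

Derivation:
Substitute the ansatz u = A e^{y} into the left-hand side.
Derivatives of the ansatz:
  u_y = A e^{y}
  u_x = 0
Term by term:
  2·(u_y)² = 2 A^{2} e^{2 y}
  2·u_x·u_y = 0
So the left-hand side equals
  2 A^{2} e^{2 y}
This must equal f(x, y) = 2 e^{2 y} identically.
Matching coefficients of the independent functions:
  [e^{2 y}]:  2 A^{2} = 2
These equations allow (A) = (-1) or (1).
Impose the point condition(s):
  u(0, 0) = -1  ⟹  A = -1
Only A = -1 satisfies everything.
Hence u(x, y) = - e^{y}.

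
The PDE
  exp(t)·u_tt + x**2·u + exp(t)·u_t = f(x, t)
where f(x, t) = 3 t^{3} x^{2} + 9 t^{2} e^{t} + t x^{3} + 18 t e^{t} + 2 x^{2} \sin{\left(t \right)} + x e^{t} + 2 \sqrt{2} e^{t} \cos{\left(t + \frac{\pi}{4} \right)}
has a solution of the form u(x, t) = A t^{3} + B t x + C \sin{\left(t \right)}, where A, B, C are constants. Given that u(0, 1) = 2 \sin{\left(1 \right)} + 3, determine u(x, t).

Substitute the ansatz u = A t^{3} + B t x + C \sin{\left(t \right)} into the left-hand side.
Derivatives of the ansatz:
  u_tt = 6 A t - C \sin{\left(t \right)}
  u_t = 3 A t^{2} + B x + C \cos{\left(t \right)}
Term by term:
  exp(t)·u_tt = 6 A t e^{t} - C e^{t} \sin{\left(t \right)}
  x**2·u = A t^{3} x^{2} + B t x^{3} + C x^{2} \sin{\left(t \right)}
  exp(t)·u_t = 3 A t^{2} e^{t} + B x e^{t} + C e^{t} \cos{\left(t \right)}
So the left-hand side equals
  A t^{3} x^{2} + 3 A t^{2} e^{t} + 6 A t e^{t} + B t x^{3} + B x e^{t} + C x^{2} \sin{\left(t \right)} - C e^{t} \sin{\left(t \right)} + C e^{t} \cos{\left(t \right)}
This must equal f(x, t) identically; expanded, f = 3 t^{3} x^{2} + 9 t^{2} e^{t} + t x^{3} + 18 t e^{t} + 2 x^{2} \sin{\left(t \right)} + x e^{t} - 2 e^{t} \sin{\left(t \right)} + 2 e^{t} \cos{\left(t \right)}.
Matching coefficients of the independent functions:
  [t x^{3}, x e^{t}]:  B = 1
  [t e^{t}]:  6 A = 18
  [t^{2} e^{t}]:  3 A = 9
  [t^{3} x^{2}]:  A = 3
  [x^{2} \sin{\left(t \right)}, e^{t} \cos{\left(t \right)}]:  C = 2
  [e^{t} \sin{\left(t \right)}]:  - C = -2
Solving: A = 3, B = 1, C = 2.
Check against the point condition:
  u(0, 1) = 2 \sin{\left(1 \right)} + 3  ⟹  A + C \sin{\left(1 \right)} = 2 \sin{\left(1 \right)} + 3  ✓
Hence u(x, t) = 3 t^{3} + t x + 2 \sin{\left(t \right)}.

Answer: u(x, t) = 3 t^{3} + t x + 2 \sin{\left(t \right)}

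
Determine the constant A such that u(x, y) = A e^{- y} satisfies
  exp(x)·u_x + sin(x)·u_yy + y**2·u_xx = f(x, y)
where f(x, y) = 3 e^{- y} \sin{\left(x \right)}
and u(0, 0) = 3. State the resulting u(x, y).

Substitute the ansatz u = A e^{- y} into the left-hand side.
Derivatives of the ansatz:
  u_x = 0
  u_yy = A e^{- y}
  u_xx = 0
Term by term:
  exp(x)·u_x = 0
  sin(x)·u_yy = A e^{- y} \sin{\left(x \right)}
  y**2·u_xx = 0
So the left-hand side equals
  A e^{- y} \sin{\left(x \right)}
This must equal f(x, y) = 3 e^{- y} \sin{\left(x \right)} identically.
Matching coefficients of the independent functions:
  [e^{- y} \sin{\left(x \right)}]:  A = 3
Solving: A = 3.
Check against the point condition:
  u(0, 0) = 3  ⟹  A = 3  ✓
Hence u(x, y) = 3 e^{- y}.

Answer: u(x, y) = 3 e^{- y}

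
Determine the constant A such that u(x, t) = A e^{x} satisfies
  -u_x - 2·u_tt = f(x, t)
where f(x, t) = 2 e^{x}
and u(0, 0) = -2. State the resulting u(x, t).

Answer: u(x, t) = - 2 e^{x}

Derivation:
Substitute the ansatz u = A e^{x} into the left-hand side.
Derivatives of the ansatz:
  u_x = A e^{x}
  u_tt = 0
Term by term:
  -u_x = - A e^{x}
  -2·u_tt = 0
So the left-hand side equals
  - A e^{x}
This must equal f(x, t) = 2 e^{x} identically.
Matching coefficients of the independent functions:
  [e^{x}]:  - A = 2
Solving: A = -2.
Check against the point condition:
  u(0, 0) = -2  ⟹  A = -2  ✓
Hence u(x, t) = - 2 e^{x}.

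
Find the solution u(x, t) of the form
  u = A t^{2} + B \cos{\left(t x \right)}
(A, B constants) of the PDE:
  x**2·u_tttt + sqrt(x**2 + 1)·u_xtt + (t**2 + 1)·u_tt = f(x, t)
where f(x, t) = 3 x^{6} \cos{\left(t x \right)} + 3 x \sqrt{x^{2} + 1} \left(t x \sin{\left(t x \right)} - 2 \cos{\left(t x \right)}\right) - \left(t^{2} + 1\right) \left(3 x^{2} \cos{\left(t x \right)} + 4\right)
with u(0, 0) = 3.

Substitute the ansatz u = A t^{2} + B \cos{\left(t x \right)} into the left-hand side.
Derivatives of the ansatz:
  u_tttt = B x^{4} \cos{\left(t x \right)}
  u_xtt = B t x^{2} \sin{\left(t x \right)} - 2 B x \cos{\left(t x \right)}
  u_tt = 2 A - B x^{2} \cos{\left(t x \right)}
Term by term:
  x**2·u_tttt = B x^{6} \cos{\left(t x \right)}
  sqrt(x**2 + 1)·u_xtt = B t x^{2} \sqrt{x^{2} + 1} \sin{\left(t x \right)} - 2 B x \sqrt{x^{2} + 1} \cos{\left(t x \right)}
  (t**2 + 1)·u_tt = 2 A t^{2} + 2 A - B t^{2} x^{2} \cos{\left(t x \right)} - B x^{2} \cos{\left(t x \right)}
So the left-hand side equals
  2 A t^{2} + 2 A - B t^{2} x^{2} \cos{\left(t x \right)} + B t x^{2} \sqrt{x^{2} + 1} \sin{\left(t x \right)} + B x^{6} \cos{\left(t x \right)} - B x^{2} \cos{\left(t x \right)} - 2 B x \sqrt{x^{2} + 1} \cos{\left(t x \right)}
This must equal f(x, t) identically; expanded, f = - 3 t^{2} x^{2} \cos{\left(t x \right)} - 4 t^{2} + 3 t x^{2} \sqrt{x^{2} + 1} \sin{\left(t x \right)} + 3 x^{6} \cos{\left(t x \right)} - 3 x^{2} \cos{\left(t x \right)} - 6 x \sqrt{x^{2} + 1} \cos{\left(t x \right)} - 4.
Matching coefficients of the independent functions:
  [constant term, t^{2}]:  2 A = -4
  [x^{2} \cos{\left(t x \right)}, t^{2} x^{2} \cos{\left(t x \right)}]:  - B = -3
  [x^{6} \cos{\left(t x \right)}, t x^{2} \sqrt{x^{2} + 1} \sin{\left(t x \right)}]:  B = 3
  [x \sqrt{x^{2} + 1} \cos{\left(t x \right)}]:  - 2 B = -6
Solving: A = -2, B = 3.
Check against the point condition:
  u(0, 0) = 3  ⟹  B = 3  ✓
Hence u(x, t) = - 2 t^{2} + 3 \cos{\left(t x \right)}.

Answer: u(x, t) = - 2 t^{2} + 3 \cos{\left(t x \right)}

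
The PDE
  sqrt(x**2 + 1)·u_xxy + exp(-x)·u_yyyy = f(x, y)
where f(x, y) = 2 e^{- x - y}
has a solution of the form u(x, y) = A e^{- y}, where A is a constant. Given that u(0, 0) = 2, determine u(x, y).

Answer: u(x, y) = 2 e^{- y}

Derivation:
Substitute the ansatz u = A e^{- y} into the left-hand side.
Derivatives of the ansatz:
  u_xxy = 0
  u_yyyy = A e^{- y}
Term by term:
  sqrt(x**2 + 1)·u_xxy = 0
  exp(-x)·u_yyyy = A e^{- x} e^{- y}
So the left-hand side equals
  A e^{- x} e^{- y}
This must equal f(x, y) identically; expanded, f = 2 e^{- x} e^{- y}.
Matching coefficients of the independent functions:
  [e^{- x} e^{- y}]:  A = 2
Solving: A = 2.
Check against the point condition:
  u(0, 0) = 2  ⟹  A = 2  ✓
Hence u(x, y) = 2 e^{- y}.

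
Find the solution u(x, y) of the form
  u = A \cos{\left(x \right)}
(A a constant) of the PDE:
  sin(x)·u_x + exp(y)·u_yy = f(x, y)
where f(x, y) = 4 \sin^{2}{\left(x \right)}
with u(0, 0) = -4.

Substitute the ansatz u = A \cos{\left(x \right)} into the left-hand side.
Derivatives of the ansatz:
  u_x = - A \sin{\left(x \right)}
  u_yy = 0
Term by term:
  sin(x)·u_x = - A \sin^{2}{\left(x \right)}
  exp(y)·u_yy = 0
So the left-hand side equals
  - A \sin^{2}{\left(x \right)}
This must equal f(x, y) = 4 \sin^{2}{\left(x \right)} identically.
Matching coefficients of the independent functions:
  [\sin^{2}{\left(x \right)}]:  - A = 4
Solving: A = -4.
Check against the point condition:
  u(0, 0) = -4  ⟹  A = -4  ✓
Hence u(x, y) = - 4 \cos{\left(x \right)}.

Answer: u(x, y) = - 4 \cos{\left(x \right)}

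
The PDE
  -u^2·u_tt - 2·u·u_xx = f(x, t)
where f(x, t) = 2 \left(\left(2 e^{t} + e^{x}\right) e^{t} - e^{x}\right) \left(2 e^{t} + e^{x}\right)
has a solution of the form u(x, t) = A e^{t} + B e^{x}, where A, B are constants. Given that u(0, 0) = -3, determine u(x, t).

Substitute the ansatz u = A e^{t} + B e^{x} into the left-hand side.
Derivatives of the ansatz:
  u_tt = A e^{t}
  u_xx = B e^{x}
Term by term:
  -u^2·u_tt = - A^{3} e^{3 t} - 2 A^{2} B e^{2 t} e^{x} - A B^{2} e^{t} e^{2 x}
  -2·u·u_xx = - 2 A B e^{t} e^{x} - 2 B^{2} e^{2 x}
So the left-hand side equals
  - A^{3} e^{3 t} - 2 A^{2} B e^{2 t} e^{x} - A B^{2} e^{t} e^{2 x} - 2 A B e^{t} e^{x} - 2 B^{2} e^{2 x}
This must equal f(x, t) identically; expanded, f = 8 e^{3 t} + 8 e^{2 t} e^{x} + 2 e^{t} e^{2 x} - 4 e^{t} e^{x} - 2 e^{2 x}.
Matching coefficients of the independent functions:
  [e^{t} e^{x}]:  - 2 A B = -4
  [e^{t} e^{2 x}]:  - A B^{2} = 2
  [e^{2 t} e^{x}]:  - 2 A^{2} B = 8
  [e^{3 t}]:  - A^{3} = 8
  [e^{2 x}]:  - 2 B^{2} = -2
Solving: A = -2, B = -1.
Check against the point condition:
  u(0, 0) = -3  ⟹  A + B = -3  ✓
Hence u(x, t) = - 2 e^{t} - e^{x}.

Answer: u(x, t) = - 2 e^{t} - e^{x}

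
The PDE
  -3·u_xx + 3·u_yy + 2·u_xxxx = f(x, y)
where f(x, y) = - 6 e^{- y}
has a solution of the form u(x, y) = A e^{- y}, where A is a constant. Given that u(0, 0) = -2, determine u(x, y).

Answer: u(x, y) = - 2 e^{- y}

Derivation:
Substitute the ansatz u = A e^{- y} into the left-hand side.
Derivatives of the ansatz:
  u_xx = 0
  u_yy = A e^{- y}
  u_xxxx = 0
Term by term:
  -3·u_xx = 0
  3·u_yy = 3 A e^{- y}
  2·u_xxxx = 0
So the left-hand side equals
  3 A e^{- y}
This must equal f(x, y) = - 6 e^{- y} identically.
Matching coefficients of the independent functions:
  [e^{- y}]:  3 A = -6
Solving: A = -2.
Check against the point condition:
  u(0, 0) = -2  ⟹  A = -2  ✓
Hence u(x, y) = - 2 e^{- y}.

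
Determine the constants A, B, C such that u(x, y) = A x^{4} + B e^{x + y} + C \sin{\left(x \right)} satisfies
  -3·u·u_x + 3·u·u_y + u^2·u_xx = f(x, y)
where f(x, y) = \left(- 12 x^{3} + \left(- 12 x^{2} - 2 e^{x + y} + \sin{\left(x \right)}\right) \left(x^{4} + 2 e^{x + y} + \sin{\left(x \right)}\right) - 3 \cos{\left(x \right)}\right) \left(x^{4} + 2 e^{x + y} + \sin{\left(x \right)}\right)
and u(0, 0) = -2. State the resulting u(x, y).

Answer: u(x, y) = - x^{4} - 2 e^{x + y} - \sin{\left(x \right)}

Derivation:
Substitute the ansatz u = A x^{4} + B e^{x + y} + C \sin{\left(x \right)} into the left-hand side.
Derivatives of the ansatz:
  u_x = 4 A x^{3} + B e^{x} e^{y} + C \cos{\left(x \right)}
  u_y = B e^{x} e^{y}
  u_xx = 12 A x^{2} + B e^{x} e^{y} - C \sin{\left(x \right)}
Term by term:
  -3·u·u_x = - 12 A^{2} x^{7} - 3 A B x^{4} e^{x} e^{y} - 12 A B x^{3} e^{x} e^{y} - 3 A C x^{4} \cos{\left(x \right)} - 12 A C x^{3} \sin{\left(x \right)} - 3 B^{2} e^{2 x} e^{2 y} - 3 B C e^{x} e^{y} \sin{\left(x \right)} - 3 B C e^{x} e^{y} \cos{\left(x \right)} - 3 C^{2} \sin{\left(x \right)} \cos{\left(x \right)}
  3·u·u_y = 3 A B x^{4} e^{x} e^{y} + 3 B^{2} e^{2 x} e^{2 y} + 3 B C e^{x} e^{y} \sin{\left(x \right)}
  u^2·u_xx = 12 A^{3} x^{10} + A^{2} B x^{8} e^{x} e^{y} + 24 A^{2} B x^{6} e^{x} e^{y} - A^{2} C x^{8} \sin{\left(x \right)} + 24 A^{2} C x^{6} \sin{\left(x \right)} + 2 A B^{2} x^{4} e^{2 x} e^{2 y} + 12 A B^{2} x^{2} e^{2 x} e^{2 y} + 24 A B C x^{2} e^{x} e^{y} \sin{\left(x \right)} - 2 A C^{2} x^{4} \sin^{2}{\left(x \right)} + 12 A C^{2} x^{2} \sin^{2}{\left(x \right)} + B^{3} e^{3 x} e^{3 y} + B^{2} C e^{2 x} e^{2 y} \sin{\left(x \right)} - B C^{2} e^{x} e^{y} \sin^{2}{\left(x \right)} - C^{3} \sin^{3}{\left(x \right)}
So the left-hand side equals
  12 A^{3} x^{10} + A^{2} B x^{8} e^{x} e^{y} + 24 A^{2} B x^{6} e^{x} e^{y} - A^{2} C x^{8} \sin{\left(x \right)} + 24 A^{2} C x^{6} \sin{\left(x \right)} - 12 A^{2} x^{7} + 2 A B^{2} x^{4} e^{2 x} e^{2 y} + 12 A B^{2} x^{2} e^{2 x} e^{2 y} + 24 A B C x^{2} e^{x} e^{y} \sin{\left(x \right)} - 12 A B x^{3} e^{x} e^{y} - 2 A C^{2} x^{4} \sin^{2}{\left(x \right)} + 12 A C^{2} x^{2} \sin^{2}{\left(x \right)} - 3 A C x^{4} \cos{\left(x \right)} - 12 A C x^{3} \sin{\left(x \right)} + B^{3} e^{3 x} e^{3 y} + B^{2} C e^{2 x} e^{2 y} \sin{\left(x \right)} - B C^{2} e^{x} e^{y} \sin^{2}{\left(x \right)} - 3 B C e^{x} e^{y} \cos{\left(x \right)} - C^{3} \sin^{3}{\left(x \right)} - 3 C^{2} \sin{\left(x \right)} \cos{\left(x \right)}
This must equal f(x, y) identically; expanded, f = - 12 x^{10} - 2 x^{8} e^{x} e^{y} + x^{8} \sin{\left(x \right)} - 12 x^{7} - 48 x^{6} e^{x} e^{y} - 24 x^{6} \sin{\left(x \right)} - 8 x^{4} e^{2 x} e^{2 y} + 2 x^{4} \sin^{2}{\left(x \right)} - 3 x^{4} \cos{\left(x \right)} - 24 x^{3} e^{x} e^{y} - 12 x^{3} \sin{\left(x \right)} - 48 x^{2} e^{2 x} e^{2 y} - 48 x^{2} e^{x} e^{y} \sin{\left(x \right)} - 12 x^{2} \sin^{2}{\left(x \right)} - 8 e^{3 x} e^{3 y} - 4 e^{2 x} e^{2 y} \sin{\left(x \right)} + 2 e^{x} e^{y} \sin^{2}{\left(x \right)} - 6 e^{x} e^{y} \cos{\left(x \right)} + \sin^{3}{\left(x \right)} - 3 \sin{\left(x \right)} \cos{\left(x \right)}.
Matching coefficients of the independent functions:
(each divided by its leading coefficient; functions giving the same equation are listed together)
  [x^{7}]:  A^{2} - 1 = 0
  [x^{10}]:  A^{3} + 1 = 0
  [x^{2} \sin^{2}{\left(x \right)}, x^{4} \sin^{2}{\left(x \right)}]:  A C^{2} + 1 = 0
  [x^{3} \sin{\left(x \right)}, x^{4} \cos{\left(x \right)}]:  A C - 1 = 0
  [x^{6} \sin{\left(x \right)}, x^{8} \sin{\left(x \right)}]:  A^{2} C + 1 = 0
  [e^{3 x} e^{3 y}]:  B^{3} + 8 = 0
  [\sin{\left(x \right)} \cos{\left(x \right)}]:  C^{2} - 1 = 0
  [x^{2} e^{2 x} e^{2 y}, x^{4} e^{2 x} e^{2 y}]:  A B^{2} + 4 = 0
  [x^{3} e^{x} e^{y}]:  A B - 2 = 0
  [x^{6} e^{x} e^{y}, x^{8} e^{x} e^{y}]:  A^{2} B + 2 = 0
  [e^{x} e^{y} \sin^{2}{\left(x \right)}]:  B C^{2} + 2 = 0
  [e^{x} e^{y} \cos{\left(x \right)}]:  B C - 2 = 0
  [e^{2 x} e^{2 y} \sin{\left(x \right)}]:  B^{2} C + 4 = 0
  [x^{2} e^{x} e^{y} \sin{\left(x \right)}]:  A B C + 2 = 0
  [\sin^{3}{\left(x \right)}]:  C^{3} + 1 = 0
Solving: A = -1, B = -2, C = -1.
Check against the point condition:
  u(0, 0) = -2  ⟹  B = -2  ✓
Hence u(x, y) = - x^{4} - 2 e^{x + y} - \sin{\left(x \right)}.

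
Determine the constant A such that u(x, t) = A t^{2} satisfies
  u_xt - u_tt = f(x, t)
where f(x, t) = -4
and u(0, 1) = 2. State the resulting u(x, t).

Substitute the ansatz u = A t^{2} into the left-hand side.
Derivatives of the ansatz:
  u_xt = 0
  u_tt = 2 A
Term by term:
  u_xt = 0
  -u_tt = - 2 A
So the left-hand side equals
  - 2 A
This must equal f(x, t) = -4 identically.
Matching coefficients of the independent functions:
  [constant term]:  - 2 A = -4
Solving: A = 2.
Check against the point condition:
  u(0, 1) = 2  ⟹  A = 2  ✓
Hence u(x, t) = 2 t^{2}.

Answer: u(x, t) = 2 t^{2}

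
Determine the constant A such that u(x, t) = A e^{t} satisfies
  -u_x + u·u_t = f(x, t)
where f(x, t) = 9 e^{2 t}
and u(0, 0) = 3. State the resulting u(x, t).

Substitute the ansatz u = A e^{t} into the left-hand side.
Derivatives of the ansatz:
  u_x = 0
  u_t = A e^{t}
Term by term:
  -u_x = 0
  u·u_t = A^{2} e^{2 t}
So the left-hand side equals
  A^{2} e^{2 t}
This must equal f(x, t) = 9 e^{2 t} identically.
Matching coefficients of the independent functions:
  [e^{2 t}]:  A^{2} = 9
These equations allow (A) = (-3) or (3).
Impose the point condition(s):
  u(0, 0) = 3  ⟹  A = 3
Only A = 3 satisfies everything.
Hence u(x, t) = 3 e^{t}.

Answer: u(x, t) = 3 e^{t}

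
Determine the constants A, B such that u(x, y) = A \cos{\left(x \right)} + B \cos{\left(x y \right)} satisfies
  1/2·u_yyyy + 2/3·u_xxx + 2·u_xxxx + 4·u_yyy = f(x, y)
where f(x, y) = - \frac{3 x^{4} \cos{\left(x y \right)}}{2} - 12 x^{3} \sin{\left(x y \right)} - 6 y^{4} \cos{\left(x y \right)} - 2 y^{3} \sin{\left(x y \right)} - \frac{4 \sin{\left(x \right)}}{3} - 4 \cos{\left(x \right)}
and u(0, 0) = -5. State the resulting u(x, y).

Answer: u(x, y) = - 2 \cos{\left(x \right)} - 3 \cos{\left(x y \right)}

Derivation:
Substitute the ansatz u = A \cos{\left(x \right)} + B \cos{\left(x y \right)} into the left-hand side.
Derivatives of the ansatz:
  u_yyyy = B x^{4} \cos{\left(x y \right)}
  u_xxx = A \sin{\left(x \right)} + B y^{3} \sin{\left(x y \right)}
  u_xxxx = A \cos{\left(x \right)} + B y^{4} \cos{\left(x y \right)}
  u_yyy = B x^{3} \sin{\left(x y \right)}
Term by term:
  1/2·u_yyyy = \frac{B x^{4} \cos{\left(x y \right)}}{2}
  2/3·u_xxx = \frac{2 A \sin{\left(x \right)}}{3} + \frac{2 B y^{3} \sin{\left(x y \right)}}{3}
  2·u_xxxx = 2 A \cos{\left(x \right)} + 2 B y^{4} \cos{\left(x y \right)}
  4·u_yyy = 4 B x^{3} \sin{\left(x y \right)}
So the left-hand side equals
  \frac{2 A \sin{\left(x \right)}}{3} + 2 A \cos{\left(x \right)} + \frac{B x^{4} \cos{\left(x y \right)}}{2} + 4 B x^{3} \sin{\left(x y \right)} + 2 B y^{4} \cos{\left(x y \right)} + \frac{2 B y^{3} \sin{\left(x y \right)}}{3}
This must equal f(x, y) = - \frac{3 x^{4} \cos{\left(x y \right)}}{2} - 12 x^{3} \sin{\left(x y \right)} - 6 y^{4} \cos{\left(x y \right)} - 2 y^{3} \sin{\left(x y \right)} - \frac{4 \sin{\left(x \right)}}{3} - 4 \cos{\left(x \right)} identically.
Matching coefficients of the independent functions:
  [x^{3} \sin{\left(x y \right)}]:  4 B = -12
  [x^{4} \cos{\left(x y \right)}]:  \frac{B}{2} = - \frac{3}{2}
  [y^{3} \sin{\left(x y \right)}]:  \frac{2 B}{3} = -2
  [y^{4} \cos{\left(x y \right)}]:  2 B = -6
  [\sin{\left(x \right)}]:  \frac{2 A}{3} = - \frac{4}{3}
  [\cos{\left(x \right)}]:  2 A = -4
Solving: A = -2, B = -3.
Check against the point condition:
  u(0, 0) = -5  ⟹  A + B = -5  ✓
Hence u(x, y) = - 2 \cos{\left(x \right)} - 3 \cos{\left(x y \right)}.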